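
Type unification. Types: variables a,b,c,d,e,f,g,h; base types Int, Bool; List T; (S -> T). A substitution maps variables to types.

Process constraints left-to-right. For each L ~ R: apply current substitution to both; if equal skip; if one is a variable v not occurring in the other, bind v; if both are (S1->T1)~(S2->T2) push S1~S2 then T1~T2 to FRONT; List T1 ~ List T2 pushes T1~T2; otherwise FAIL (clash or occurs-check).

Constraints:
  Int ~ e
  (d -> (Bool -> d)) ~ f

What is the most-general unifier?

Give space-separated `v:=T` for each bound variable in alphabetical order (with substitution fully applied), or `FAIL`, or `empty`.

step 1: unify Int ~ e  [subst: {-} | 1 pending]
  bind e := Int
step 2: unify (d -> (Bool -> d)) ~ f  [subst: {e:=Int} | 0 pending]
  bind f := (d -> (Bool -> d))

Answer: e:=Int f:=(d -> (Bool -> d))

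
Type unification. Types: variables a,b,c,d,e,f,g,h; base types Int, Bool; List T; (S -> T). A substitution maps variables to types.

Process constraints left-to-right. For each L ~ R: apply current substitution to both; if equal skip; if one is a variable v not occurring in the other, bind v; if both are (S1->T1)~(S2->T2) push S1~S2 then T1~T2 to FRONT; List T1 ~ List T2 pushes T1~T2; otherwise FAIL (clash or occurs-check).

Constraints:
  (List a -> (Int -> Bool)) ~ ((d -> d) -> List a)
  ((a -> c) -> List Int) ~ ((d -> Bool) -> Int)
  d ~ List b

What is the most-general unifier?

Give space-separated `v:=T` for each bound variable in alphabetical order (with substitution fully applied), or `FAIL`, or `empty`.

Answer: FAIL

Derivation:
step 1: unify (List a -> (Int -> Bool)) ~ ((d -> d) -> List a)  [subst: {-} | 2 pending]
  -> decompose arrow: push List a~(d -> d), (Int -> Bool)~List a
step 2: unify List a ~ (d -> d)  [subst: {-} | 3 pending]
  clash: List a vs (d -> d)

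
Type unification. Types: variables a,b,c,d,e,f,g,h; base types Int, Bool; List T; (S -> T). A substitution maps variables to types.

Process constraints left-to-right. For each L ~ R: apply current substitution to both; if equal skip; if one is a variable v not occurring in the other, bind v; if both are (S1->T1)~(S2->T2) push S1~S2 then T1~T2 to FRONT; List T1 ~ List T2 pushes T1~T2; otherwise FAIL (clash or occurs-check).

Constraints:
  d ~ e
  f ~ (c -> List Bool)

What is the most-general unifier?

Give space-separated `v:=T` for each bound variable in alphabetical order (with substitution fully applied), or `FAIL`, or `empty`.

Answer: d:=e f:=(c -> List Bool)

Derivation:
step 1: unify d ~ e  [subst: {-} | 1 pending]
  bind d := e
step 2: unify f ~ (c -> List Bool)  [subst: {d:=e} | 0 pending]
  bind f := (c -> List Bool)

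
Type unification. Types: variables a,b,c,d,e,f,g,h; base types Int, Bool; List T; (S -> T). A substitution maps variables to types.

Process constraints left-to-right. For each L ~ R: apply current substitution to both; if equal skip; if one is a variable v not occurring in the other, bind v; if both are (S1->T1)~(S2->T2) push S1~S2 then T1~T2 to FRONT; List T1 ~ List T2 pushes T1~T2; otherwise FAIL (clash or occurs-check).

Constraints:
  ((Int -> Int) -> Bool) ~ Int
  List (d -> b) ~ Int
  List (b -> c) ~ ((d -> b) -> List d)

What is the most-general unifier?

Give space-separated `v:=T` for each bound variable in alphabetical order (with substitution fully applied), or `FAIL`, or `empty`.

Answer: FAIL

Derivation:
step 1: unify ((Int -> Int) -> Bool) ~ Int  [subst: {-} | 2 pending]
  clash: ((Int -> Int) -> Bool) vs Int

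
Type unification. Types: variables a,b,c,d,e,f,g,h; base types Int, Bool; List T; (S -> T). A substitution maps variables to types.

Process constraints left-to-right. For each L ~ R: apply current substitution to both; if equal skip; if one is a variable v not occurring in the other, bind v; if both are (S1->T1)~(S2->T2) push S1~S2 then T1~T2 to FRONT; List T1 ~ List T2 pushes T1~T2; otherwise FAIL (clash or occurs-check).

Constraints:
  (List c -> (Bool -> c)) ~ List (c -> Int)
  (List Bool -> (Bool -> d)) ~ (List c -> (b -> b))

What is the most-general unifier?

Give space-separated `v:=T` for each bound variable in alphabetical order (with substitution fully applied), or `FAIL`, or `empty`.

step 1: unify (List c -> (Bool -> c)) ~ List (c -> Int)  [subst: {-} | 1 pending]
  clash: (List c -> (Bool -> c)) vs List (c -> Int)

Answer: FAIL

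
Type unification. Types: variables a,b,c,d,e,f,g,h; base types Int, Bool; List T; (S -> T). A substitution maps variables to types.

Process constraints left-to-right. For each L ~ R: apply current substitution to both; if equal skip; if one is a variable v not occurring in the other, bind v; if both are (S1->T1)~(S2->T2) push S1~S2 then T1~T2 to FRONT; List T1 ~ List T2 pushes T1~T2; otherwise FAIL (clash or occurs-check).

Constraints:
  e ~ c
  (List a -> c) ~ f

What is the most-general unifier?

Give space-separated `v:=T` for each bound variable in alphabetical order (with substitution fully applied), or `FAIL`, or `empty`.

Answer: e:=c f:=(List a -> c)

Derivation:
step 1: unify e ~ c  [subst: {-} | 1 pending]
  bind e := c
step 2: unify (List a -> c) ~ f  [subst: {e:=c} | 0 pending]
  bind f := (List a -> c)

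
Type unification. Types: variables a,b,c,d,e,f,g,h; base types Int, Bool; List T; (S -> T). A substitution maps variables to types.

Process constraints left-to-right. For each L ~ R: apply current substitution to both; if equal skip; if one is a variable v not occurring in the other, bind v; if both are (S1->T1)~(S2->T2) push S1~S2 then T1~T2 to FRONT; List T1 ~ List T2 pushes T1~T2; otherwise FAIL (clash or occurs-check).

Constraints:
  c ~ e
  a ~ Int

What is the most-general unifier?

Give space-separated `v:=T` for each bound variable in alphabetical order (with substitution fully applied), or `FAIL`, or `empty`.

Answer: a:=Int c:=e

Derivation:
step 1: unify c ~ e  [subst: {-} | 1 pending]
  bind c := e
step 2: unify a ~ Int  [subst: {c:=e} | 0 pending]
  bind a := Int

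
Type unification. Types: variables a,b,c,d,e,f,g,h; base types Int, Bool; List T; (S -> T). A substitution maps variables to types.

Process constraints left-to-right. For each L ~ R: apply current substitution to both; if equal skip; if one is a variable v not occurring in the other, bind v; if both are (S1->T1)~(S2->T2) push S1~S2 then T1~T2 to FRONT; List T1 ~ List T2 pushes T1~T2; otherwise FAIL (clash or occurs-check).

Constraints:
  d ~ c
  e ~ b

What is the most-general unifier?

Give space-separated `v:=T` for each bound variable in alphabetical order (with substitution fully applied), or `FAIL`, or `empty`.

Answer: d:=c e:=b

Derivation:
step 1: unify d ~ c  [subst: {-} | 1 pending]
  bind d := c
step 2: unify e ~ b  [subst: {d:=c} | 0 pending]
  bind e := b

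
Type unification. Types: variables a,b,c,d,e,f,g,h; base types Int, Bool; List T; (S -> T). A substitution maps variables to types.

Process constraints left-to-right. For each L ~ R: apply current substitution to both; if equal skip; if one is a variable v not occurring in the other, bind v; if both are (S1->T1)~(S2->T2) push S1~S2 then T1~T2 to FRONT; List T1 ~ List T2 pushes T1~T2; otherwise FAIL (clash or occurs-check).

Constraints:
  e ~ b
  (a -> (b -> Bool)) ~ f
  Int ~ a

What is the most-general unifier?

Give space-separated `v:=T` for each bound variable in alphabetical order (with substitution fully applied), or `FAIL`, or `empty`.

Answer: a:=Int e:=b f:=(Int -> (b -> Bool))

Derivation:
step 1: unify e ~ b  [subst: {-} | 2 pending]
  bind e := b
step 2: unify (a -> (b -> Bool)) ~ f  [subst: {e:=b} | 1 pending]
  bind f := (a -> (b -> Bool))
step 3: unify Int ~ a  [subst: {e:=b, f:=(a -> (b -> Bool))} | 0 pending]
  bind a := Int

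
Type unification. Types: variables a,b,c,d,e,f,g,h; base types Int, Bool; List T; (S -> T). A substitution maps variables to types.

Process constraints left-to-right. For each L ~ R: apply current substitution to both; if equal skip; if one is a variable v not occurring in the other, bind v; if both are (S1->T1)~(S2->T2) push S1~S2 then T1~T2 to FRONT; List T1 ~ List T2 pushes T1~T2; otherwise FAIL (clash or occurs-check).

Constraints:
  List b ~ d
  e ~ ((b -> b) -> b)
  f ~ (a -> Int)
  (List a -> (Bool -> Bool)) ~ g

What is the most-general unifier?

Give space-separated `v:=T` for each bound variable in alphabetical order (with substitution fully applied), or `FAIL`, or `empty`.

Answer: d:=List b e:=((b -> b) -> b) f:=(a -> Int) g:=(List a -> (Bool -> Bool))

Derivation:
step 1: unify List b ~ d  [subst: {-} | 3 pending]
  bind d := List b
step 2: unify e ~ ((b -> b) -> b)  [subst: {d:=List b} | 2 pending]
  bind e := ((b -> b) -> b)
step 3: unify f ~ (a -> Int)  [subst: {d:=List b, e:=((b -> b) -> b)} | 1 pending]
  bind f := (a -> Int)
step 4: unify (List a -> (Bool -> Bool)) ~ g  [subst: {d:=List b, e:=((b -> b) -> b), f:=(a -> Int)} | 0 pending]
  bind g := (List a -> (Bool -> Bool))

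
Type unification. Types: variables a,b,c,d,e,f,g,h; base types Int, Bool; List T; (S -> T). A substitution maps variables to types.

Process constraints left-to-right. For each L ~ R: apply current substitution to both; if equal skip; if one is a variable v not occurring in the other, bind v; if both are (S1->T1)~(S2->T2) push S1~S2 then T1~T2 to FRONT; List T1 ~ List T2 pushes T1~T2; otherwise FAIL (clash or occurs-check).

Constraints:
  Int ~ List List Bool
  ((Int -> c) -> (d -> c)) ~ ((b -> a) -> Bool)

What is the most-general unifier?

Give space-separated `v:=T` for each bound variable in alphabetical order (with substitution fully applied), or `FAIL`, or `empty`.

step 1: unify Int ~ List List Bool  [subst: {-} | 1 pending]
  clash: Int vs List List Bool

Answer: FAIL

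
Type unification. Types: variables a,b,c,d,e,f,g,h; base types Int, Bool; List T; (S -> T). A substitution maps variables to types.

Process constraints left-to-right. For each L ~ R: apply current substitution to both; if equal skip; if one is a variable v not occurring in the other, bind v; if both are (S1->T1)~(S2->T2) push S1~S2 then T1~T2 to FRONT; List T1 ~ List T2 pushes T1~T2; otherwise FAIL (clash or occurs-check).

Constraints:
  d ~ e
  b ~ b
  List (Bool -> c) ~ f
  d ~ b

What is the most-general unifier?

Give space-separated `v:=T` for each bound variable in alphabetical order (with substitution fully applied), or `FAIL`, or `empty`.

step 1: unify d ~ e  [subst: {-} | 3 pending]
  bind d := e
step 2: unify b ~ b  [subst: {d:=e} | 2 pending]
  -> identical, skip
step 3: unify List (Bool -> c) ~ f  [subst: {d:=e} | 1 pending]
  bind f := List (Bool -> c)
step 4: unify e ~ b  [subst: {d:=e, f:=List (Bool -> c)} | 0 pending]
  bind e := b

Answer: d:=b e:=b f:=List (Bool -> c)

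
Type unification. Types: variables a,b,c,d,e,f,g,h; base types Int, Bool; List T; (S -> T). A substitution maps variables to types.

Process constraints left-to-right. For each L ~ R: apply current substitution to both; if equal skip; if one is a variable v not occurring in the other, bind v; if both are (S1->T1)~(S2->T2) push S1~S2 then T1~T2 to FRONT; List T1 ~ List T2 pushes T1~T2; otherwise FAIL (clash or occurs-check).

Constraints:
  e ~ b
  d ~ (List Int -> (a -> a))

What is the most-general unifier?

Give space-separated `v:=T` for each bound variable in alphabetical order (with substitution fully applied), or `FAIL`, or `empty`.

Answer: d:=(List Int -> (a -> a)) e:=b

Derivation:
step 1: unify e ~ b  [subst: {-} | 1 pending]
  bind e := b
step 2: unify d ~ (List Int -> (a -> a))  [subst: {e:=b} | 0 pending]
  bind d := (List Int -> (a -> a))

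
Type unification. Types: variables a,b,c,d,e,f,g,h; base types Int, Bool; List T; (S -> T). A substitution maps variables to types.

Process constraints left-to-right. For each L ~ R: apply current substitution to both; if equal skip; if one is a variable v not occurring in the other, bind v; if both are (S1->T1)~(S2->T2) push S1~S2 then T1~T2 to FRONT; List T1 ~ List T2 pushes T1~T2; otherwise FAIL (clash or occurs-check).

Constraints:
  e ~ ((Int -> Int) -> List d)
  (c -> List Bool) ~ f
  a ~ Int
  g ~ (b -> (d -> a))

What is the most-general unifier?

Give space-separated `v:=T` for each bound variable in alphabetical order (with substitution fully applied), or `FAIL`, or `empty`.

step 1: unify e ~ ((Int -> Int) -> List d)  [subst: {-} | 3 pending]
  bind e := ((Int -> Int) -> List d)
step 2: unify (c -> List Bool) ~ f  [subst: {e:=((Int -> Int) -> List d)} | 2 pending]
  bind f := (c -> List Bool)
step 3: unify a ~ Int  [subst: {e:=((Int -> Int) -> List d), f:=(c -> List Bool)} | 1 pending]
  bind a := Int
step 4: unify g ~ (b -> (d -> Int))  [subst: {e:=((Int -> Int) -> List d), f:=(c -> List Bool), a:=Int} | 0 pending]
  bind g := (b -> (d -> Int))

Answer: a:=Int e:=((Int -> Int) -> List d) f:=(c -> List Bool) g:=(b -> (d -> Int))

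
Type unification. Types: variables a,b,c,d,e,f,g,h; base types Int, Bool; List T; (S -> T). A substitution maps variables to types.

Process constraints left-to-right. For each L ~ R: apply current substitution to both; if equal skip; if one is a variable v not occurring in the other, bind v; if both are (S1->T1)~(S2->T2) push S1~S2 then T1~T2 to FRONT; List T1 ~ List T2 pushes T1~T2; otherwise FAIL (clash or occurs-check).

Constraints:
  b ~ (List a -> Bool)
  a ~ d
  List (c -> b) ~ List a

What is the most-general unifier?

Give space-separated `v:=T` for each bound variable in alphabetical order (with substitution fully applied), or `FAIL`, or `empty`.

Answer: FAIL

Derivation:
step 1: unify b ~ (List a -> Bool)  [subst: {-} | 2 pending]
  bind b := (List a -> Bool)
step 2: unify a ~ d  [subst: {b:=(List a -> Bool)} | 1 pending]
  bind a := d
step 3: unify List (c -> (List d -> Bool)) ~ List d  [subst: {b:=(List a -> Bool), a:=d} | 0 pending]
  -> decompose List: push (c -> (List d -> Bool))~d
step 4: unify (c -> (List d -> Bool)) ~ d  [subst: {b:=(List a -> Bool), a:=d} | 0 pending]
  occurs-check fail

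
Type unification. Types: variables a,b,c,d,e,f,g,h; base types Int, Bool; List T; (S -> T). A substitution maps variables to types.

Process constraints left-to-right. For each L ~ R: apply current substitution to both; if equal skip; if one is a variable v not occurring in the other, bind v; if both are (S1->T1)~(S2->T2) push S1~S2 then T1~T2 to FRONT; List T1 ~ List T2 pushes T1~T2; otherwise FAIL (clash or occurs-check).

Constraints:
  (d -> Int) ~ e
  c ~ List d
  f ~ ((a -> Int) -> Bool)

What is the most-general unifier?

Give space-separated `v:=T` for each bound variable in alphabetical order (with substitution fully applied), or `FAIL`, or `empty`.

step 1: unify (d -> Int) ~ e  [subst: {-} | 2 pending]
  bind e := (d -> Int)
step 2: unify c ~ List d  [subst: {e:=(d -> Int)} | 1 pending]
  bind c := List d
step 3: unify f ~ ((a -> Int) -> Bool)  [subst: {e:=(d -> Int), c:=List d} | 0 pending]
  bind f := ((a -> Int) -> Bool)

Answer: c:=List d e:=(d -> Int) f:=((a -> Int) -> Bool)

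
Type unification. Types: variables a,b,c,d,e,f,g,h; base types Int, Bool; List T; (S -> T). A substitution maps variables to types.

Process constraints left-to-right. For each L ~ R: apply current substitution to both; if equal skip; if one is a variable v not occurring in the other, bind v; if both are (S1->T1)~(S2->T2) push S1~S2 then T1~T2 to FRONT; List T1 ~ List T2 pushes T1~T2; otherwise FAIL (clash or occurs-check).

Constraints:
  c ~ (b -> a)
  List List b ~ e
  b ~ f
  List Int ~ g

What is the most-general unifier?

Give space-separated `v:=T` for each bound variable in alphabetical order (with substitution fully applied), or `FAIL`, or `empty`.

Answer: b:=f c:=(f -> a) e:=List List f g:=List Int

Derivation:
step 1: unify c ~ (b -> a)  [subst: {-} | 3 pending]
  bind c := (b -> a)
step 2: unify List List b ~ e  [subst: {c:=(b -> a)} | 2 pending]
  bind e := List List b
step 3: unify b ~ f  [subst: {c:=(b -> a), e:=List List b} | 1 pending]
  bind b := f
step 4: unify List Int ~ g  [subst: {c:=(b -> a), e:=List List b, b:=f} | 0 pending]
  bind g := List Int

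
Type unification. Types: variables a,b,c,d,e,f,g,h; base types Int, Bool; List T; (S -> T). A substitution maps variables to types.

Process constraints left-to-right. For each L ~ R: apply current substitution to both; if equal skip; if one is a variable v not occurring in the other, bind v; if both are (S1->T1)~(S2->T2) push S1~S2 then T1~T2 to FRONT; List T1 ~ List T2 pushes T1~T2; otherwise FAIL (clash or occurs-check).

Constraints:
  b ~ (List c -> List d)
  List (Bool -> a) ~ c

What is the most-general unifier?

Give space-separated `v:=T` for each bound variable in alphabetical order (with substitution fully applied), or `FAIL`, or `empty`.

Answer: b:=(List List (Bool -> a) -> List d) c:=List (Bool -> a)

Derivation:
step 1: unify b ~ (List c -> List d)  [subst: {-} | 1 pending]
  bind b := (List c -> List d)
step 2: unify List (Bool -> a) ~ c  [subst: {b:=(List c -> List d)} | 0 pending]
  bind c := List (Bool -> a)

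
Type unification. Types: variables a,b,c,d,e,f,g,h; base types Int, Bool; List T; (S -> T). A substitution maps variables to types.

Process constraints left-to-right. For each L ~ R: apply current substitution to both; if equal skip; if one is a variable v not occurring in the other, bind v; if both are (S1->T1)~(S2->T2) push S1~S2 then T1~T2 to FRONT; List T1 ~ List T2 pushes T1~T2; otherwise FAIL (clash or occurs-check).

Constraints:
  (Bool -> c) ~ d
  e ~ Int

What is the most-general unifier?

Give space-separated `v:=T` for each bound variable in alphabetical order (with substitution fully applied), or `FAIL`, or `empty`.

step 1: unify (Bool -> c) ~ d  [subst: {-} | 1 pending]
  bind d := (Bool -> c)
step 2: unify e ~ Int  [subst: {d:=(Bool -> c)} | 0 pending]
  bind e := Int

Answer: d:=(Bool -> c) e:=Int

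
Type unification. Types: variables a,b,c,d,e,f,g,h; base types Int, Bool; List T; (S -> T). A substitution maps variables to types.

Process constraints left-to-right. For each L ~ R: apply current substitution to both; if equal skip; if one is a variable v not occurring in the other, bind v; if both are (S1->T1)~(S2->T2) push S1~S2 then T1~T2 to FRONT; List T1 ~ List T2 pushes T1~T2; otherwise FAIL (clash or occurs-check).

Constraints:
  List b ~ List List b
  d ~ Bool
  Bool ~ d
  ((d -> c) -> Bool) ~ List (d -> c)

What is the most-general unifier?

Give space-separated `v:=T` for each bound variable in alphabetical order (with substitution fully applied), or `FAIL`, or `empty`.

step 1: unify List b ~ List List b  [subst: {-} | 3 pending]
  -> decompose List: push b~List b
step 2: unify b ~ List b  [subst: {-} | 3 pending]
  occurs-check fail: b in List b

Answer: FAIL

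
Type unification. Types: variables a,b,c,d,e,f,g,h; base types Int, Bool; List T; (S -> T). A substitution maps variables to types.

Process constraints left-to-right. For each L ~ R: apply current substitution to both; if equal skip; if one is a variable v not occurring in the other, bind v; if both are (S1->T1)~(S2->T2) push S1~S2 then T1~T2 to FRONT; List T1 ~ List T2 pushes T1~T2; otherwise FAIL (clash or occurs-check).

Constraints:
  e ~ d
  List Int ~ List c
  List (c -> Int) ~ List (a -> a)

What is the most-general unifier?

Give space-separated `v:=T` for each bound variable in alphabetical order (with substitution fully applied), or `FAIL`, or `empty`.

step 1: unify e ~ d  [subst: {-} | 2 pending]
  bind e := d
step 2: unify List Int ~ List c  [subst: {e:=d} | 1 pending]
  -> decompose List: push Int~c
step 3: unify Int ~ c  [subst: {e:=d} | 1 pending]
  bind c := Int
step 4: unify List (Int -> Int) ~ List (a -> a)  [subst: {e:=d, c:=Int} | 0 pending]
  -> decompose List: push (Int -> Int)~(a -> a)
step 5: unify (Int -> Int) ~ (a -> a)  [subst: {e:=d, c:=Int} | 0 pending]
  -> decompose arrow: push Int~a, Int~a
step 6: unify Int ~ a  [subst: {e:=d, c:=Int} | 1 pending]
  bind a := Int
step 7: unify Int ~ Int  [subst: {e:=d, c:=Int, a:=Int} | 0 pending]
  -> identical, skip

Answer: a:=Int c:=Int e:=d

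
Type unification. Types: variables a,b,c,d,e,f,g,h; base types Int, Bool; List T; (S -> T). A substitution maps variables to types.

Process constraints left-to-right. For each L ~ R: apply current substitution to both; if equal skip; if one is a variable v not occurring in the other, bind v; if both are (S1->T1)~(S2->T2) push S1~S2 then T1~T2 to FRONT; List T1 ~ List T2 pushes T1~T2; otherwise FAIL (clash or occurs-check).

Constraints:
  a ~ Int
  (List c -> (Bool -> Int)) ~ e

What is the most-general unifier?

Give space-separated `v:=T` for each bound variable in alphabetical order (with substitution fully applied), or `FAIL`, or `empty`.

Answer: a:=Int e:=(List c -> (Bool -> Int))

Derivation:
step 1: unify a ~ Int  [subst: {-} | 1 pending]
  bind a := Int
step 2: unify (List c -> (Bool -> Int)) ~ e  [subst: {a:=Int} | 0 pending]
  bind e := (List c -> (Bool -> Int))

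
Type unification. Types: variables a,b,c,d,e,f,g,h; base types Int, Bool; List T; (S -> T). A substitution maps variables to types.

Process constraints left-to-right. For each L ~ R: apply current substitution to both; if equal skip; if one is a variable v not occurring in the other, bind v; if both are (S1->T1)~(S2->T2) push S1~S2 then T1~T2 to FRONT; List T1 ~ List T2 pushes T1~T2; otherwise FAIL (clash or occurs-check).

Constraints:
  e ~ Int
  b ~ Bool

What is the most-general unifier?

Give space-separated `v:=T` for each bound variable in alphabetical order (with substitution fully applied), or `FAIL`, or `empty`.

step 1: unify e ~ Int  [subst: {-} | 1 pending]
  bind e := Int
step 2: unify b ~ Bool  [subst: {e:=Int} | 0 pending]
  bind b := Bool

Answer: b:=Bool e:=Int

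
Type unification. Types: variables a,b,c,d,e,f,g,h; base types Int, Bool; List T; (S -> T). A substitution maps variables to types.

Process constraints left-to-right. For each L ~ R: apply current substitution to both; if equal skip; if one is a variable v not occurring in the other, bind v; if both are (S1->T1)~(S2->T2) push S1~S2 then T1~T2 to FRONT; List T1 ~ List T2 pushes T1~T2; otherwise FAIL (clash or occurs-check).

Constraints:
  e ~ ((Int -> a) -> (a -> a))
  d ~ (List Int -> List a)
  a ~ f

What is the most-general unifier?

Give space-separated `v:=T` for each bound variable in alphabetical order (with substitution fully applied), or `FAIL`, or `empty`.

Answer: a:=f d:=(List Int -> List f) e:=((Int -> f) -> (f -> f))

Derivation:
step 1: unify e ~ ((Int -> a) -> (a -> a))  [subst: {-} | 2 pending]
  bind e := ((Int -> a) -> (a -> a))
step 2: unify d ~ (List Int -> List a)  [subst: {e:=((Int -> a) -> (a -> a))} | 1 pending]
  bind d := (List Int -> List a)
step 3: unify a ~ f  [subst: {e:=((Int -> a) -> (a -> a)), d:=(List Int -> List a)} | 0 pending]
  bind a := f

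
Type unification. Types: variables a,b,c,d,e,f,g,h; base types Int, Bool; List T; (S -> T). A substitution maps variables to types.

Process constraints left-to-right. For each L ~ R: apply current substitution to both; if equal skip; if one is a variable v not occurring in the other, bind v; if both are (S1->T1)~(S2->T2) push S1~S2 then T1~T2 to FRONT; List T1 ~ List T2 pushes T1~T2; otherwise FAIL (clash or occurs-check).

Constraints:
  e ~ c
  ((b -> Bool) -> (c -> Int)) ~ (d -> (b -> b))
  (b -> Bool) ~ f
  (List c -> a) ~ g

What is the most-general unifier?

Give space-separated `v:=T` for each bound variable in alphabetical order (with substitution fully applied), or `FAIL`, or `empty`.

step 1: unify e ~ c  [subst: {-} | 3 pending]
  bind e := c
step 2: unify ((b -> Bool) -> (c -> Int)) ~ (d -> (b -> b))  [subst: {e:=c} | 2 pending]
  -> decompose arrow: push (b -> Bool)~d, (c -> Int)~(b -> b)
step 3: unify (b -> Bool) ~ d  [subst: {e:=c} | 3 pending]
  bind d := (b -> Bool)
step 4: unify (c -> Int) ~ (b -> b)  [subst: {e:=c, d:=(b -> Bool)} | 2 pending]
  -> decompose arrow: push c~b, Int~b
step 5: unify c ~ b  [subst: {e:=c, d:=(b -> Bool)} | 3 pending]
  bind c := b
step 6: unify Int ~ b  [subst: {e:=c, d:=(b -> Bool), c:=b} | 2 pending]
  bind b := Int
step 7: unify (Int -> Bool) ~ f  [subst: {e:=c, d:=(b -> Bool), c:=b, b:=Int} | 1 pending]
  bind f := (Int -> Bool)
step 8: unify (List Int -> a) ~ g  [subst: {e:=c, d:=(b -> Bool), c:=b, b:=Int, f:=(Int -> Bool)} | 0 pending]
  bind g := (List Int -> a)

Answer: b:=Int c:=Int d:=(Int -> Bool) e:=Int f:=(Int -> Bool) g:=(List Int -> a)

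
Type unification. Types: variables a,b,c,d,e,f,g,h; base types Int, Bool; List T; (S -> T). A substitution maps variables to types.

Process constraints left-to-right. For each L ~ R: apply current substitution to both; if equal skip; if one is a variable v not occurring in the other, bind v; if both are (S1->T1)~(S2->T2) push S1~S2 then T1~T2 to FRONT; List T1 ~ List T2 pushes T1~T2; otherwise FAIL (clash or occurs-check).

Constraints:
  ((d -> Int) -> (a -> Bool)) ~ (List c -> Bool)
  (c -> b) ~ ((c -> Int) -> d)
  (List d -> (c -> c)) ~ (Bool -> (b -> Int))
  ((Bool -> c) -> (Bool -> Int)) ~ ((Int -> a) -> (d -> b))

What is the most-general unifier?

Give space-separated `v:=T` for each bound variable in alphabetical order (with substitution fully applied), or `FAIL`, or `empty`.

step 1: unify ((d -> Int) -> (a -> Bool)) ~ (List c -> Bool)  [subst: {-} | 3 pending]
  -> decompose arrow: push (d -> Int)~List c, (a -> Bool)~Bool
step 2: unify (d -> Int) ~ List c  [subst: {-} | 4 pending]
  clash: (d -> Int) vs List c

Answer: FAIL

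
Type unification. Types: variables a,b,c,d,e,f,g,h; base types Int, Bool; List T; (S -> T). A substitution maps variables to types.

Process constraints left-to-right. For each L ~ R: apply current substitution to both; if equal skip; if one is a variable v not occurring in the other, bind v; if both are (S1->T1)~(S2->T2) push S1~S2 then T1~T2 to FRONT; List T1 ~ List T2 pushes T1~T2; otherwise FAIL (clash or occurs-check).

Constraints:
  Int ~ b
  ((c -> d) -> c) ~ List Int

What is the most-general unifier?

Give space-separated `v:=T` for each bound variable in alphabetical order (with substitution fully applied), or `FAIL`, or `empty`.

step 1: unify Int ~ b  [subst: {-} | 1 pending]
  bind b := Int
step 2: unify ((c -> d) -> c) ~ List Int  [subst: {b:=Int} | 0 pending]
  clash: ((c -> d) -> c) vs List Int

Answer: FAIL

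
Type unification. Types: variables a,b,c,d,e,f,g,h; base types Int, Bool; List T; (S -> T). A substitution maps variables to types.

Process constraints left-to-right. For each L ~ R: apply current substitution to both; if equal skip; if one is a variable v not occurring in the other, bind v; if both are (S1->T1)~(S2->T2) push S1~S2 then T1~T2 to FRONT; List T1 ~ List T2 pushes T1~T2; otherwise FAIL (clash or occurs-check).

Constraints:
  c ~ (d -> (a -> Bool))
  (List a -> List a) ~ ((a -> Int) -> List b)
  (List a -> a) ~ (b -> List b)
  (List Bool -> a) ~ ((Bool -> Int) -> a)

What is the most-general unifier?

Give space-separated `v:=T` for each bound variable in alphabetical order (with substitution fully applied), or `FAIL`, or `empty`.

step 1: unify c ~ (d -> (a -> Bool))  [subst: {-} | 3 pending]
  bind c := (d -> (a -> Bool))
step 2: unify (List a -> List a) ~ ((a -> Int) -> List b)  [subst: {c:=(d -> (a -> Bool))} | 2 pending]
  -> decompose arrow: push List a~(a -> Int), List a~List b
step 3: unify List a ~ (a -> Int)  [subst: {c:=(d -> (a -> Bool))} | 3 pending]
  clash: List a vs (a -> Int)

Answer: FAIL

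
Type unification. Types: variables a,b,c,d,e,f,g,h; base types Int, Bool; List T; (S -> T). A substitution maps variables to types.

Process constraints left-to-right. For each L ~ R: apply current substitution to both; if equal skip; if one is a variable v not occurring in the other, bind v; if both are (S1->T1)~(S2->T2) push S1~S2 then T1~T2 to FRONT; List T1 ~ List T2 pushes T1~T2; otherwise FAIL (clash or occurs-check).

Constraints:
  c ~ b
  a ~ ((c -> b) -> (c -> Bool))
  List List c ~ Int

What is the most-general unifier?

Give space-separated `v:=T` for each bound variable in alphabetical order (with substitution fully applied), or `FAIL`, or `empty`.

step 1: unify c ~ b  [subst: {-} | 2 pending]
  bind c := b
step 2: unify a ~ ((b -> b) -> (b -> Bool))  [subst: {c:=b} | 1 pending]
  bind a := ((b -> b) -> (b -> Bool))
step 3: unify List List b ~ Int  [subst: {c:=b, a:=((b -> b) -> (b -> Bool))} | 0 pending]
  clash: List List b vs Int

Answer: FAIL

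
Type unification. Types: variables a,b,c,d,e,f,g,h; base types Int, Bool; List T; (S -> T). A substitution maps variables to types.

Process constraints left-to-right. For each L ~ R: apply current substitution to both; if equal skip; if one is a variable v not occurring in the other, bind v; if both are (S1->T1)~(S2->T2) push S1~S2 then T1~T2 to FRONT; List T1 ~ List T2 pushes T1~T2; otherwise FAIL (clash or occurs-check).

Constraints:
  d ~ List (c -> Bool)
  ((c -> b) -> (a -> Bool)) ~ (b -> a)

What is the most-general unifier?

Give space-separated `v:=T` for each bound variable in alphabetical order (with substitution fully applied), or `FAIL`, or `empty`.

Answer: FAIL

Derivation:
step 1: unify d ~ List (c -> Bool)  [subst: {-} | 1 pending]
  bind d := List (c -> Bool)
step 2: unify ((c -> b) -> (a -> Bool)) ~ (b -> a)  [subst: {d:=List (c -> Bool)} | 0 pending]
  -> decompose arrow: push (c -> b)~b, (a -> Bool)~a
step 3: unify (c -> b) ~ b  [subst: {d:=List (c -> Bool)} | 1 pending]
  occurs-check fail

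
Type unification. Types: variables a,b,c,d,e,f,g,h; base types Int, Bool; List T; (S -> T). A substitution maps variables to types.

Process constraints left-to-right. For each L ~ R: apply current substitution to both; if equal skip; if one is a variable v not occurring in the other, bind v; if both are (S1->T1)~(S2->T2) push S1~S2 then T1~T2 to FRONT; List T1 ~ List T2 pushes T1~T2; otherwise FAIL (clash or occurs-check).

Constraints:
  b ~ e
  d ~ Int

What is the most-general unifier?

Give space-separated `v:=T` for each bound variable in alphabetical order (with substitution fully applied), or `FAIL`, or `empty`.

Answer: b:=e d:=Int

Derivation:
step 1: unify b ~ e  [subst: {-} | 1 pending]
  bind b := e
step 2: unify d ~ Int  [subst: {b:=e} | 0 pending]
  bind d := Int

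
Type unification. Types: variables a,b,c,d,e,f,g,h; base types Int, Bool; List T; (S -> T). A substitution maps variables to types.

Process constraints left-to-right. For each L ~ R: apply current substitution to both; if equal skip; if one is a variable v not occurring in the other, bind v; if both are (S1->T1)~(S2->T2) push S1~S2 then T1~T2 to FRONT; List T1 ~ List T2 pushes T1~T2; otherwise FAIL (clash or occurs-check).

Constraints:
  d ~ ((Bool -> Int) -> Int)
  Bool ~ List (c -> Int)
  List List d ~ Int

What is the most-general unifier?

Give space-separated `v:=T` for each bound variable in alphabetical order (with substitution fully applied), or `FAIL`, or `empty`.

Answer: FAIL

Derivation:
step 1: unify d ~ ((Bool -> Int) -> Int)  [subst: {-} | 2 pending]
  bind d := ((Bool -> Int) -> Int)
step 2: unify Bool ~ List (c -> Int)  [subst: {d:=((Bool -> Int) -> Int)} | 1 pending]
  clash: Bool vs List (c -> Int)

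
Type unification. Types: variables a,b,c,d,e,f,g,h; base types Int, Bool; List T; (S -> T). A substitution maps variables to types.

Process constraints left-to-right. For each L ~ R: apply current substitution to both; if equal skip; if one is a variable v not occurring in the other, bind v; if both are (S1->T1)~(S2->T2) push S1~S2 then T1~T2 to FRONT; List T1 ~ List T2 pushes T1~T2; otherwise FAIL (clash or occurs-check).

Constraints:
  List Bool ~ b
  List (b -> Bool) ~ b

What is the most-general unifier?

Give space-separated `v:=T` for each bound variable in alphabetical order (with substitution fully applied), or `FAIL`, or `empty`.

Answer: FAIL

Derivation:
step 1: unify List Bool ~ b  [subst: {-} | 1 pending]
  bind b := List Bool
step 2: unify List (List Bool -> Bool) ~ List Bool  [subst: {b:=List Bool} | 0 pending]
  -> decompose List: push (List Bool -> Bool)~Bool
step 3: unify (List Bool -> Bool) ~ Bool  [subst: {b:=List Bool} | 0 pending]
  clash: (List Bool -> Bool) vs Bool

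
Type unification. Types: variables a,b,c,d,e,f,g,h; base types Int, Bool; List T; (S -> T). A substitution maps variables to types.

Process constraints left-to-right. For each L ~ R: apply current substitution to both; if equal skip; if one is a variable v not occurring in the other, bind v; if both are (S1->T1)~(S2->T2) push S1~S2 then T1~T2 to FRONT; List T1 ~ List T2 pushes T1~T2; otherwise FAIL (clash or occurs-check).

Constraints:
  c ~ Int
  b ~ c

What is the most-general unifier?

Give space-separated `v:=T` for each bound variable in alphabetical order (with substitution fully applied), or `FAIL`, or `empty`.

Answer: b:=Int c:=Int

Derivation:
step 1: unify c ~ Int  [subst: {-} | 1 pending]
  bind c := Int
step 2: unify b ~ Int  [subst: {c:=Int} | 0 pending]
  bind b := Int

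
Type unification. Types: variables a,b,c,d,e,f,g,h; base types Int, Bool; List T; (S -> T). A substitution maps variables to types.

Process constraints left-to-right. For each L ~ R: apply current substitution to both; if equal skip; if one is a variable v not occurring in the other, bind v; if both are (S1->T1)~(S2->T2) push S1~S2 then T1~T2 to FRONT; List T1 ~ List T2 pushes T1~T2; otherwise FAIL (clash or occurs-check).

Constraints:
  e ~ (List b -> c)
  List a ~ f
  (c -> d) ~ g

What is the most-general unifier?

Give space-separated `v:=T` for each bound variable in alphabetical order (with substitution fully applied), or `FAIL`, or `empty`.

step 1: unify e ~ (List b -> c)  [subst: {-} | 2 pending]
  bind e := (List b -> c)
step 2: unify List a ~ f  [subst: {e:=(List b -> c)} | 1 pending]
  bind f := List a
step 3: unify (c -> d) ~ g  [subst: {e:=(List b -> c), f:=List a} | 0 pending]
  bind g := (c -> d)

Answer: e:=(List b -> c) f:=List a g:=(c -> d)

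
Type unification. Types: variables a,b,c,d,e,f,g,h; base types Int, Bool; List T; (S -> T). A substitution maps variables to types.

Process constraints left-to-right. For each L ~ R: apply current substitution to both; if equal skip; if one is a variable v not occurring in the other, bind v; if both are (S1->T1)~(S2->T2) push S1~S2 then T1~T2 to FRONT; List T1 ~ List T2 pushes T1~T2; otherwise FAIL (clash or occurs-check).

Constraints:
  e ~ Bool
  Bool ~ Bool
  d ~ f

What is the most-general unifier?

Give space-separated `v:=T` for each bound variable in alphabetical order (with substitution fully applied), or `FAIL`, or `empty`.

Answer: d:=f e:=Bool

Derivation:
step 1: unify e ~ Bool  [subst: {-} | 2 pending]
  bind e := Bool
step 2: unify Bool ~ Bool  [subst: {e:=Bool} | 1 pending]
  -> identical, skip
step 3: unify d ~ f  [subst: {e:=Bool} | 0 pending]
  bind d := f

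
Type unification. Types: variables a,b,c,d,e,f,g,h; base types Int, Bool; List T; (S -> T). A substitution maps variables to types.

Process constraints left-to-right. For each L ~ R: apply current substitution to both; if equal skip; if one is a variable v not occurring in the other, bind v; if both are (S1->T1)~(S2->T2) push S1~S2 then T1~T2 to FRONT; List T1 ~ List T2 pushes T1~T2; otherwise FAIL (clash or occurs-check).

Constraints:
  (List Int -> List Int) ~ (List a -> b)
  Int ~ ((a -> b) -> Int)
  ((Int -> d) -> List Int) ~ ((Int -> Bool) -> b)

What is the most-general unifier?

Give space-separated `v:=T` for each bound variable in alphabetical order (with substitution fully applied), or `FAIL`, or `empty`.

step 1: unify (List Int -> List Int) ~ (List a -> b)  [subst: {-} | 2 pending]
  -> decompose arrow: push List Int~List a, List Int~b
step 2: unify List Int ~ List a  [subst: {-} | 3 pending]
  -> decompose List: push Int~a
step 3: unify Int ~ a  [subst: {-} | 3 pending]
  bind a := Int
step 4: unify List Int ~ b  [subst: {a:=Int} | 2 pending]
  bind b := List Int
step 5: unify Int ~ ((Int -> List Int) -> Int)  [subst: {a:=Int, b:=List Int} | 1 pending]
  clash: Int vs ((Int -> List Int) -> Int)

Answer: FAIL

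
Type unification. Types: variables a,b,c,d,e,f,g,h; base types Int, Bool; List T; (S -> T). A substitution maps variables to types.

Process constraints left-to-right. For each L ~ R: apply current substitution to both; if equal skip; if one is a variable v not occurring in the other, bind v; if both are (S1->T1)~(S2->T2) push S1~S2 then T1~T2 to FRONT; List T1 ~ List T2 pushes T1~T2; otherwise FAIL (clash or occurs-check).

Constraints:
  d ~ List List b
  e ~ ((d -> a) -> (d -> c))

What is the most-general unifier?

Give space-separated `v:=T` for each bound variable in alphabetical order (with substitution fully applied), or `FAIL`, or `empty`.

Answer: d:=List List b e:=((List List b -> a) -> (List List b -> c))

Derivation:
step 1: unify d ~ List List b  [subst: {-} | 1 pending]
  bind d := List List b
step 2: unify e ~ ((List List b -> a) -> (List List b -> c))  [subst: {d:=List List b} | 0 pending]
  bind e := ((List List b -> a) -> (List List b -> c))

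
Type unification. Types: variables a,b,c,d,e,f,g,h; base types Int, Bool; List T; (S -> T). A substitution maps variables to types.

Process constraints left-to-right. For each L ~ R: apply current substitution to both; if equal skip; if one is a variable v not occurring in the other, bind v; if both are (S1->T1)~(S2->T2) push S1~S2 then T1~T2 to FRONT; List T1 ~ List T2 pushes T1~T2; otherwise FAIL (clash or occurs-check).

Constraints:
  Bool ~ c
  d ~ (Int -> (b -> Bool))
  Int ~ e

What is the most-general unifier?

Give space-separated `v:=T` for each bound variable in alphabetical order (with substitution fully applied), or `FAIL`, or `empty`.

step 1: unify Bool ~ c  [subst: {-} | 2 pending]
  bind c := Bool
step 2: unify d ~ (Int -> (b -> Bool))  [subst: {c:=Bool} | 1 pending]
  bind d := (Int -> (b -> Bool))
step 3: unify Int ~ e  [subst: {c:=Bool, d:=(Int -> (b -> Bool))} | 0 pending]
  bind e := Int

Answer: c:=Bool d:=(Int -> (b -> Bool)) e:=Int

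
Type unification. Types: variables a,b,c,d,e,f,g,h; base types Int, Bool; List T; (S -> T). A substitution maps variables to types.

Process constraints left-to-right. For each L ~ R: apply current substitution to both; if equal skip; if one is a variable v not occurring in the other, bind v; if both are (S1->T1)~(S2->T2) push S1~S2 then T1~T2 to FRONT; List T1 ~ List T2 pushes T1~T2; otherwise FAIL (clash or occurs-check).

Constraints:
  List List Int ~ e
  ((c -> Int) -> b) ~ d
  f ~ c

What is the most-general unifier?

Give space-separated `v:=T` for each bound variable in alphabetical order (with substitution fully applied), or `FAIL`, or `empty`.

step 1: unify List List Int ~ e  [subst: {-} | 2 pending]
  bind e := List List Int
step 2: unify ((c -> Int) -> b) ~ d  [subst: {e:=List List Int} | 1 pending]
  bind d := ((c -> Int) -> b)
step 3: unify f ~ c  [subst: {e:=List List Int, d:=((c -> Int) -> b)} | 0 pending]
  bind f := c

Answer: d:=((c -> Int) -> b) e:=List List Int f:=c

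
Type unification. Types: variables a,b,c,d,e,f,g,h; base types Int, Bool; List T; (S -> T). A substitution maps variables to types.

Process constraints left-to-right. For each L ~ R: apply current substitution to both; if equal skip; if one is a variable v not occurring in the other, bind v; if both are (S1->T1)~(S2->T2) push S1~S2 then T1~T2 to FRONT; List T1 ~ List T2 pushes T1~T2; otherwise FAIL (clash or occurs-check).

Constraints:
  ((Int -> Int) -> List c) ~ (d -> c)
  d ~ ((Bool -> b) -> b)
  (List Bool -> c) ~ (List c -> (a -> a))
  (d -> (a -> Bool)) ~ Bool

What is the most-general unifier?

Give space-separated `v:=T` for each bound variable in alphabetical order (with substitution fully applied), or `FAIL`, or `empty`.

Answer: FAIL

Derivation:
step 1: unify ((Int -> Int) -> List c) ~ (d -> c)  [subst: {-} | 3 pending]
  -> decompose arrow: push (Int -> Int)~d, List c~c
step 2: unify (Int -> Int) ~ d  [subst: {-} | 4 pending]
  bind d := (Int -> Int)
step 3: unify List c ~ c  [subst: {d:=(Int -> Int)} | 3 pending]
  occurs-check fail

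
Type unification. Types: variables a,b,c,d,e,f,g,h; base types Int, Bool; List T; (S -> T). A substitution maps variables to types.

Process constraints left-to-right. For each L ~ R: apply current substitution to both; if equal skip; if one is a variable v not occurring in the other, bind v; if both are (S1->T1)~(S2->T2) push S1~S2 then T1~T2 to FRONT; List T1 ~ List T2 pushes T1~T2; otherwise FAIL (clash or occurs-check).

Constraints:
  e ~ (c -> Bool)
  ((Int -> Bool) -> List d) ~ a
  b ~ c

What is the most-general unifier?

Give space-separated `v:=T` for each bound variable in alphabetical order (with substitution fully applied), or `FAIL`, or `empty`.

Answer: a:=((Int -> Bool) -> List d) b:=c e:=(c -> Bool)

Derivation:
step 1: unify e ~ (c -> Bool)  [subst: {-} | 2 pending]
  bind e := (c -> Bool)
step 2: unify ((Int -> Bool) -> List d) ~ a  [subst: {e:=(c -> Bool)} | 1 pending]
  bind a := ((Int -> Bool) -> List d)
step 3: unify b ~ c  [subst: {e:=(c -> Bool), a:=((Int -> Bool) -> List d)} | 0 pending]
  bind b := c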